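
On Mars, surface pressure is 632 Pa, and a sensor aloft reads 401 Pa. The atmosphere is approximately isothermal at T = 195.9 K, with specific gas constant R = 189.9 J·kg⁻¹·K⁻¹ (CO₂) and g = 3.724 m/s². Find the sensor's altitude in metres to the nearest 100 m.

z ≈ 4500 m

Scale height: H = RT/g = 189.9 × 195.9 / 3.724 = 9989.6 m.
Invert the barometric formula: z = H ln(P₀/P).
P₀/P = 632/401 = 1.5761; ln(1.5761) = 0.45495.
z = 9989.6 × 0.45495 = 4544.8 m.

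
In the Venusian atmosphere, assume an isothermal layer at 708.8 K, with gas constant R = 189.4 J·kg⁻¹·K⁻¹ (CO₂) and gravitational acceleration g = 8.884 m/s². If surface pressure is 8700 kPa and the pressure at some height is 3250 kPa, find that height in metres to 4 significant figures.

z ≈ 14880 m

Scale height: H = RT/g = 189.4 × 708.8 / 8.884 = 15111 m.
Invert the barometric formula: z = H ln(P₀/P).
P₀/P = 8700/3250 = 2.6769; ln(2.6769) = 0.98466.
z = 15111 × 0.98466 = 14879 m.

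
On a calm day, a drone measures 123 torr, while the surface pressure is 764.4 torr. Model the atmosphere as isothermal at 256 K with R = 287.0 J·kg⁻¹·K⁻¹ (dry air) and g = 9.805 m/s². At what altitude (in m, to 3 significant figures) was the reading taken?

Scale height: H = RT/g = 287.0 × 256 / 9.805 = 7493.3 m.
Invert the barometric formula: z = H ln(P₀/P).
P₀/P = 764.4/123 = 6.2146; ln(6.2146) = 1.8269.
z = 7493.3 × 1.8269 = 13690 m.

z ≈ 13700 m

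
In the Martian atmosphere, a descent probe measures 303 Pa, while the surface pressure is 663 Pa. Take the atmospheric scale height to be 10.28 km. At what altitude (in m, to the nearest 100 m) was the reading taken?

Invert the barometric formula: z = H ln(P₀/P).
P₀/P = 663/303 = 2.1881; ln(2.1881) = 0.78303.
z = 10280 × 0.78303 = 8049.5 m.

z ≈ 8000 m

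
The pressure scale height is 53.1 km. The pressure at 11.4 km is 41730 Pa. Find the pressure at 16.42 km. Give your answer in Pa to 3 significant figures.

P ≈ 38000 Pa

Between two levels, P₂ = P₁ exp(−Δz/H) with Δz = z₂ − z₁.
Δz = 16420 − 11400 = 5020.0 m; Δz/H = 5020.0/53100 = 0.094539.
P₂ = 41730 × exp(−0.094539) = 41730 × 0.90979 = 37966 Pa.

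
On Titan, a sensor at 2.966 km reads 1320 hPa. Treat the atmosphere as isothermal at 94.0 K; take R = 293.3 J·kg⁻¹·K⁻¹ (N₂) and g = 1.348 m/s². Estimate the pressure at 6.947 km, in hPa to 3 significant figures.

P ≈ 1090 hPa

Scale height: H = RT/g = 293.3 × 94.0 / 1.348 = 20453 m.
Between two levels, P₂ = P₁ exp(−Δz/H) with Δz = z₂ − z₁.
Δz = 6947.0 − 2966.0 = 3981.0 m; Δz/H = 3981.0/20453 = 0.19464.
P₂ = 1320 × exp(−0.19464) = 1320 × 0.82313 = 1086.5 hPa.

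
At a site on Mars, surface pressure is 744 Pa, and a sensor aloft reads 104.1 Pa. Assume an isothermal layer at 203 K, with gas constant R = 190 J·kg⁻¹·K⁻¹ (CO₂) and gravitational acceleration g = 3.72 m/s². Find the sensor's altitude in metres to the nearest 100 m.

Scale height: H = RT/g = 190 × 203 / 3.72 = 10368 m.
Invert the barometric formula: z = H ln(P₀/P).
P₀/P = 744/104.1 = 7.1470; ln(7.1470) = 1.9667.
z = 10368 × 1.9667 = 20391 m.

z ≈ 20400 m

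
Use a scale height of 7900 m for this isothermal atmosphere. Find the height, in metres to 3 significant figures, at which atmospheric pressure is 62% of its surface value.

z ≈ 3780 m

Set P/P₀ = exp(−z/H) = 0.62, so z = −H ln(0.62).
−ln(0.62) = 0.47804; z = 7900.0 × 0.47804 = 3776.5 m.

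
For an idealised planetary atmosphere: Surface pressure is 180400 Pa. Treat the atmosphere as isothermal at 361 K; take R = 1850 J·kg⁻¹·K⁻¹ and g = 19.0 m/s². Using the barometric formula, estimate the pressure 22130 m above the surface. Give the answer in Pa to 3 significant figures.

P ≈ 96100 Pa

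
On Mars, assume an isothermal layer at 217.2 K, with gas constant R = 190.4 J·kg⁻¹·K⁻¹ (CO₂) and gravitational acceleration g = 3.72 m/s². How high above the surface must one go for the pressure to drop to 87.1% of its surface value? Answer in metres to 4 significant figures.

z ≈ 1535 m

Scale height: H = RT/g = 190.4 × 217.2 / 3.72 = 11117 m.
Set P/P₀ = exp(−z/H) = 0.871, so z = −H ln(0.871).
−ln(0.871) = 0.13811; z = 11117 × 0.13811 = 1535.4 m.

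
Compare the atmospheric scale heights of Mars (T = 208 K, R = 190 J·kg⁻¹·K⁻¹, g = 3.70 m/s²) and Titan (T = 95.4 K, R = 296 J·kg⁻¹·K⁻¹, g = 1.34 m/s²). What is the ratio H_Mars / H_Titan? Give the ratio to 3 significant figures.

H_Mars/H_Titan ≈ 0.507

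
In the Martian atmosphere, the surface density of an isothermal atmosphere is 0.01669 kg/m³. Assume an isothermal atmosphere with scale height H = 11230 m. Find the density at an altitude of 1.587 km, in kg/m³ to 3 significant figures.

ρ ≈ 0.0145 kg/m³

In an isothermal atmosphere, density decays like pressure: ρ = ρ₀ exp(−z/H).
z/H = 1587.0/11230 = 0.14132; exp(−0.14132) = 0.86821.
ρ = 0.01669 × 0.86821 = 0.014490 kg/m³.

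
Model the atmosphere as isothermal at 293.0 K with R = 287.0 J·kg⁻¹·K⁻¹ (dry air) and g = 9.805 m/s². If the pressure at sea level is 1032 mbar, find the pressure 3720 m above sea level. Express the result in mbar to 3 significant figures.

P ≈ 669 mbar

Scale height: H = RT/g = 287.0 × 293.0 / 9.805 = 8576.3 m.
Barometric formula: P = P₀ exp(−z/H).
z/H = 3720.0/8576.3 = 0.43375; exp(−0.43375) = 0.64807.
P = 1032 × 0.64807 = 668.81 mbar.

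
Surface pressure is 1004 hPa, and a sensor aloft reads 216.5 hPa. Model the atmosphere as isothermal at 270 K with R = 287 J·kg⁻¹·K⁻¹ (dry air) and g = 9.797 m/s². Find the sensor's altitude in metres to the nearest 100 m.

Scale height: H = RT/g = 287 × 270 / 9.797 = 7909.6 m.
Invert the barometric formula: z = H ln(P₀/P).
P₀/P = 1004/216.5 = 4.6374; ln(4.6374) = 1.5342.
z = 7909.6 × 1.5342 = 12135 m.

z ≈ 12100 m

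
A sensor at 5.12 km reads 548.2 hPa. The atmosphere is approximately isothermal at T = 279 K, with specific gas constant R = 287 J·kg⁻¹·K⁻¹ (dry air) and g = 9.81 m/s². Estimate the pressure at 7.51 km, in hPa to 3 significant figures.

Scale height: H = RT/g = 287 × 279 / 9.81 = 8162.4 m.
Between two levels, P₂ = P₁ exp(−Δz/H) with Δz = z₂ − z₁.
Δz = 7510.0 − 5120.0 = 2390.0 m; Δz/H = 2390.0/8162.4 = 0.29281.
P₂ = 548.2 × exp(−0.29281) = 548.2 × 0.74616 = 409.04 hPa.

P ≈ 409 hPa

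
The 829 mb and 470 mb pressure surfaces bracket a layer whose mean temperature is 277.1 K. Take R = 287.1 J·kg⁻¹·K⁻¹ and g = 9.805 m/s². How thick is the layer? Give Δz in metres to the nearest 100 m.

Δz ≈ 4600 m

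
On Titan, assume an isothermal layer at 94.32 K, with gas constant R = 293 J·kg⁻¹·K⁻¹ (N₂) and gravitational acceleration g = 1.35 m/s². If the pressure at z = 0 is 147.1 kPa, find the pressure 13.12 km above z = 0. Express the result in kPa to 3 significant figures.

Scale height: H = RT/g = 293 × 94.32 / 1.35 = 20471 m.
Barometric formula: P = P₀ exp(−z/H).
z/H = 13120/20471 = 0.64091; exp(−0.64091) = 0.52681.
P = 147.1 × 0.52681 = 77.494 kPa.

P ≈ 77.5 kPa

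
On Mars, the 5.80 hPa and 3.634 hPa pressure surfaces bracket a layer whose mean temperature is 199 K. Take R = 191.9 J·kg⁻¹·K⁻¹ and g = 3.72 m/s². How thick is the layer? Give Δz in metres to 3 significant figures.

Hypsometric equation: Δz = (R T̄/g) ln(P₁/P₂).
R T̄/g = 191.9 × 199 / 3.72 = 10266 m.
ln(5.80/3.634) = ln(1.5960) = 0.46750.
Δz = 10266 × 0.46750 = 4799.4 m.

Δz ≈ 4800 m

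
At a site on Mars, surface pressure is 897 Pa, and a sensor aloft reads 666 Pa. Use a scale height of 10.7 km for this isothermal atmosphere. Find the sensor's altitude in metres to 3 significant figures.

z ≈ 3190 m

Invert the barometric formula: z = H ln(P₀/P).
P₀/P = 897/666 = 1.3468; ln(1.3468) = 0.29773.
z = 10700 × 0.29773 = 3185.7 m.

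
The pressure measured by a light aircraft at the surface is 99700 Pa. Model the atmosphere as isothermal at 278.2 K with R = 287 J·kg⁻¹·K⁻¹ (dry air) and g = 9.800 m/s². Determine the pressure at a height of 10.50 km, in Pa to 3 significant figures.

P ≈ 27500 Pa

Scale height: H = RT/g = 287 × 278.2 / 9.800 = 8147.3 m.
Barometric formula: P = P₀ exp(−z/H).
z/H = 10500/8147.3 = 1.2888; exp(−1.2888) = 0.27560.
P = 99700 × 0.27560 = 27477 Pa.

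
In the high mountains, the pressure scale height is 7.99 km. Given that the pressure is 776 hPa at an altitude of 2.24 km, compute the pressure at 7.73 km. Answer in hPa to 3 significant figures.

P ≈ 390 hPa

Between two levels, P₂ = P₁ exp(−Δz/H) with Δz = z₂ − z₁.
Δz = 7730.0 − 2240.0 = 5490.0 m; Δz/H = 5490.0/7990.0 = 0.68711.
P₂ = 776 × exp(−0.68711) = 776 × 0.50303 = 390.35 hPa.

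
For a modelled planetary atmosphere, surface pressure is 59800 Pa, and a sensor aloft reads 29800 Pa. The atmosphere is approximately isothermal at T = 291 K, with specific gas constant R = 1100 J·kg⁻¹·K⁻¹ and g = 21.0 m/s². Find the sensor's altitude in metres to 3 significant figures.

z ≈ 10600 m

Scale height: H = RT/g = 1100 × 291 / 21.0 = 15243 m.
Invert the barometric formula: z = H ln(P₀/P).
P₀/P = 59800/29800 = 2.0067; ln(2.0067) = 0.69649.
z = 15243 × 0.69649 = 10617 m.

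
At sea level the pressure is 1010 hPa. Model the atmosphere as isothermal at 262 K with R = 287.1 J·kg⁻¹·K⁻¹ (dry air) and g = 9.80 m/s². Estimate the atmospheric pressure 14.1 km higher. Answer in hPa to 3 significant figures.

Scale height: H = RT/g = 287.1 × 262 / 9.80 = 7675.5 m.
Barometric formula: P = P₀ exp(−z/H).
z/H = 14100/7675.5 = 1.8370; exp(−1.8370) = 0.15929.
P = 1010 × 0.15929 = 160.88 hPa.

P ≈ 161 hPa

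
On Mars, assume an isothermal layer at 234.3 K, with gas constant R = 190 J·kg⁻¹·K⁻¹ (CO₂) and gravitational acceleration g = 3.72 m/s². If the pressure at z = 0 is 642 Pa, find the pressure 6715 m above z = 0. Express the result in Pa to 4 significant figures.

P ≈ 366.3 Pa

Scale height: H = RT/g = 190 × 234.3 / 3.72 = 11967 m.
Barometric formula: P = P₀ exp(−z/H).
z/H = 6715.0/11967 = 0.56113; exp(−0.56113) = 0.57056.
P = 642 × 0.57056 = 366.30 Pa.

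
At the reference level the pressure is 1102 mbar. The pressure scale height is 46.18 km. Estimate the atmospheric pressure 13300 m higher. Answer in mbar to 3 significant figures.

P ≈ 826 mbar

Barometric formula: P = P₀ exp(−z/H).
z/H = 13300/46180 = 0.28800; exp(−0.28800) = 0.74976.
P = 1102 × 0.74976 = 826.24 mbar.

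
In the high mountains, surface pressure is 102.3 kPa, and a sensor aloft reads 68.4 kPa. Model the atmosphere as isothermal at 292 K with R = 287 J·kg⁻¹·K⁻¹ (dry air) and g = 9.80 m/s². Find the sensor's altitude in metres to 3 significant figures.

Scale height: H = RT/g = 287 × 292 / 9.80 = 8551.4 m.
Invert the barometric formula: z = H ln(P₀/P).
P₀/P = 102.3/68.4 = 1.4956; ln(1.4956) = 0.40253.
z = 8551.4 × 0.40253 = 3442.2 m.

z ≈ 3440 m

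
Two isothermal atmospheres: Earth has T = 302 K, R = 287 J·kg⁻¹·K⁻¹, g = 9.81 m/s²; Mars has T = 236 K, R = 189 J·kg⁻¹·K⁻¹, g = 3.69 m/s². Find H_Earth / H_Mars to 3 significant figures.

H_Earth/H_Mars ≈ 0.731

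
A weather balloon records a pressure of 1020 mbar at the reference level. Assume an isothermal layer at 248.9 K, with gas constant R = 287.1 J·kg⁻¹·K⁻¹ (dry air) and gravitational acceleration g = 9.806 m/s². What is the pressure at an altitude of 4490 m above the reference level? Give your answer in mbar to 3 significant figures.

P ≈ 551 mbar

Scale height: H = RT/g = 287.1 × 248.9 / 9.806 = 7287.3 m.
Barometric formula: P = P₀ exp(−z/H).
z/H = 4490.0/7287.3 = 0.61614; exp(−0.61614) = 0.54002.
P = 1020 × 0.54002 = 550.82 mbar.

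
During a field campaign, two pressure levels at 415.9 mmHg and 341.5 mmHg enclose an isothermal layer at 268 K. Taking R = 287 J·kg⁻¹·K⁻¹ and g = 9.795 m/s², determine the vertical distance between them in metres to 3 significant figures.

Hypsometric equation: Δz = (R T̄/g) ln(P₁/P₂).
R T̄/g = 287 × 268 / 9.795 = 7852.6 m.
ln(415.9/341.5) = ln(1.2179) = 0.19713.
Δz = 7852.6 × 0.19713 = 1548.0 m.

Δz ≈ 1550 m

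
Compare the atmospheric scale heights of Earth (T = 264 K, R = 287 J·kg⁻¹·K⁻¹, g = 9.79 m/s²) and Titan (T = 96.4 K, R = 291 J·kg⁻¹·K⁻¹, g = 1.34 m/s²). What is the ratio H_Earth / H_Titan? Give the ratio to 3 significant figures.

H_Earth/H_Titan ≈ 0.370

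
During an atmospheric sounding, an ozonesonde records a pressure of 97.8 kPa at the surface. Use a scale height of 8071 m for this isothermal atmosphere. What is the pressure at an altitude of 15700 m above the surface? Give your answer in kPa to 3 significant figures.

P ≈ 14.0 kPa

Barometric formula: P = P₀ exp(−z/H).
z/H = 15700/8071.0 = 1.9452; exp(−1.9452) = 0.14296.
P = 97.8 × 0.14296 = 13.981 kPa.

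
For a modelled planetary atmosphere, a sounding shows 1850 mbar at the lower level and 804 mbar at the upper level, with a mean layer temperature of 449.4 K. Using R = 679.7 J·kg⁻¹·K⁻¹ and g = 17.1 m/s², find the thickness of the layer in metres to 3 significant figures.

Hypsometric equation: Δz = (R T̄/g) ln(P₁/P₂).
R T̄/g = 679.7 × 449.4 / 17.1 = 17863 m.
ln(1850/804) = ln(2.3010) = 0.83334.
Δz = 17863 × 0.83334 = 14886 m.

Δz ≈ 14900 m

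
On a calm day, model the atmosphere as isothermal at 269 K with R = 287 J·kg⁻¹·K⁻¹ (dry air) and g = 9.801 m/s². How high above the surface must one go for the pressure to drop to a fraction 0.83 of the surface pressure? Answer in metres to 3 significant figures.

z ≈ 1470 m

Scale height: H = RT/g = 287 × 269 / 9.801 = 7877.1 m.
Set P/P₀ = exp(−z/H) = 0.83, so z = −H ln(0.83).
−ln(0.83) = 0.18633; z = 7877.1 × 0.18633 = 1467.7 m.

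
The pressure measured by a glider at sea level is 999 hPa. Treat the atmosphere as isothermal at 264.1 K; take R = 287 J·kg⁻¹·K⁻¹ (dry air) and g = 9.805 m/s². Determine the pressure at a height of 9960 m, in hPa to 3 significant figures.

P ≈ 275 hPa

Scale height: H = RT/g = 287 × 264.1 / 9.805 = 7730.4 m.
Barometric formula: P = P₀ exp(−z/H).
z/H = 9960.0/7730.4 = 1.2884; exp(−1.2884) = 0.27571.
P = 999 × 0.27571 = 275.43 hPa.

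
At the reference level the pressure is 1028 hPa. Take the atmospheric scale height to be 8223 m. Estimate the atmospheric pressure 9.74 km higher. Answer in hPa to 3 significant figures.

Barometric formula: P = P₀ exp(−z/H).
z/H = 9740.0/8223.0 = 1.1845; exp(−1.1845) = 0.30590.
P = 1028 × 0.30590 = 314.47 hPa.

P ≈ 314 hPa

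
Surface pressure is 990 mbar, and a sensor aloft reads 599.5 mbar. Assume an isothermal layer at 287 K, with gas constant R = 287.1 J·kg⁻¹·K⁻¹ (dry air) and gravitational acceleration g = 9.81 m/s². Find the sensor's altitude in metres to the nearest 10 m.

z ≈ 4210 m

Scale height: H = RT/g = 287.1 × 287 / 9.81 = 8399.4 m.
Invert the barometric formula: z = H ln(P₀/P).
P₀/P = 990/599.5 = 1.6514; ln(1.6514) = 0.50162.
z = 8399.4 × 0.50162 = 4213.3 m.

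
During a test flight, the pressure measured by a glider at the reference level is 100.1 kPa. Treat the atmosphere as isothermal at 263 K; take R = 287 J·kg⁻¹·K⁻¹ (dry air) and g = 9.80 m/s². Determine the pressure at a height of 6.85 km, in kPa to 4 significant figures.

Scale height: H = RT/g = 287 × 263 / 9.80 = 7702.1 m.
Barometric formula: P = P₀ exp(−z/H).
z/H = 6850.0/7702.1 = 0.88937; exp(−0.88937) = 0.41091.
P = 100.1 × 0.41091 = 41.132 kPa.

P ≈ 41.13 kPa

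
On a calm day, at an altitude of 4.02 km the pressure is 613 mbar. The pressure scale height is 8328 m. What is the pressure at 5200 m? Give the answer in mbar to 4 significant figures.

Between two levels, P₂ = P₁ exp(−Δz/H) with Δz = z₂ − z₁.
Δz = 5200.0 − 4020.0 = 1180.0 m; Δz/H = 1180.0/8328.0 = 0.14169.
P₂ = 613 × exp(−0.14169) = 613 × 0.86789 = 532.02 mbar.

P ≈ 532.0 mbar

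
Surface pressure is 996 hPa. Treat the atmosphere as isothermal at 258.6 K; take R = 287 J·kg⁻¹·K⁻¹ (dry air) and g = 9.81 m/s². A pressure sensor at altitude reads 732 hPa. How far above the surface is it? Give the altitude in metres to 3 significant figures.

Scale height: H = RT/g = 287 × 258.6 / 9.81 = 7565.6 m.
Invert the barometric formula: z = H ln(P₀/P).
P₀/P = 996/732 = 1.3607; ln(1.3607) = 0.30800.
z = 7565.6 × 0.30800 = 2330.2 m.

z ≈ 2330 m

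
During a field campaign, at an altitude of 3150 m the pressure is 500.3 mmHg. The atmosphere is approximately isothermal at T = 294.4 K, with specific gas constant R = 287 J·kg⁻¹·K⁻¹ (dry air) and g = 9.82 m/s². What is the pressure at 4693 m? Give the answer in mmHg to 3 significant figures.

Scale height: H = RT/g = 287 × 294.4 / 9.82 = 8604.2 m.
Between two levels, P₂ = P₁ exp(−Δz/H) with Δz = z₂ − z₁.
Δz = 4693.0 − 3150.0 = 1543.0 m; Δz/H = 1543.0/8604.2 = 0.17933.
P₂ = 500.3 × exp(−0.17933) = 500.3 × 0.83583 = 418.17 mmHg.

P ≈ 418 mmHg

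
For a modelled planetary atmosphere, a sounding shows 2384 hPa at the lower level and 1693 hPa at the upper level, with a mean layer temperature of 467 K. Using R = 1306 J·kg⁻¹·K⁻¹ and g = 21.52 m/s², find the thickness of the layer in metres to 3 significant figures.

Hypsometric equation: Δz = (R T̄/g) ln(P₁/P₂).
R T̄/g = 1306 × 467 / 21.52 = 28341 m.
ln(2384/1693) = ln(1.4082) = 0.34231.
Δz = 28341 × 0.34231 = 9701.4 m.

Δz ≈ 9700 m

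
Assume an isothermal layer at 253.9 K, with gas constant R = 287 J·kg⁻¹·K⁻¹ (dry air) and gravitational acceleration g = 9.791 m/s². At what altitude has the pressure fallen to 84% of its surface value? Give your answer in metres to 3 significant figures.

Scale height: H = RT/g = 287 × 253.9 / 9.791 = 7442.5 m.
Set P/P₀ = exp(−z/H) = 0.84, so z = −H ln(0.84).
−ln(0.84) = 0.17435; z = 7442.5 × 0.17435 = 1297.6 m.

z ≈ 1300 m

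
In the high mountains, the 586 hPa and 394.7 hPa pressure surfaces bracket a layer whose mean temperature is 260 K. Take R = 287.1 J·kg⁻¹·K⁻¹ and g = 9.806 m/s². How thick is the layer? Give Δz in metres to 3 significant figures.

Hypsometric equation: Δz = (R T̄/g) ln(P₁/P₂).
R T̄/g = 287.1 × 260 / 9.806 = 7612.3 m.
ln(586/394.7) = ln(1.4847) = 0.39521.
Δz = 7612.3 × 0.39521 = 3008.5 m.

Δz ≈ 3010 m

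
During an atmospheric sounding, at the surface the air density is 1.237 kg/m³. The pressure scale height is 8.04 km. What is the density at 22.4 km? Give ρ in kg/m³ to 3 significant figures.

In an isothermal atmosphere, density decays like pressure: ρ = ρ₀ exp(−z/H).
z/H = 22400/8040.0 = 2.7861; exp(−2.7861) = 0.061661.
ρ = 1.237 × 0.061661 = 0.076275 kg/m³.

ρ ≈ 0.0763 kg/m³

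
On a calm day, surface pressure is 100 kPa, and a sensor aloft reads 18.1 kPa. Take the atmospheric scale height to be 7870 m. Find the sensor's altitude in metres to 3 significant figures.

Invert the barometric formula: z = H ln(P₀/P).
P₀/P = 100/18.1 = 5.5249; ln(5.5249) = 1.7093.
z = 7870.0 × 1.7093 = 13452 m.

z ≈ 13500 m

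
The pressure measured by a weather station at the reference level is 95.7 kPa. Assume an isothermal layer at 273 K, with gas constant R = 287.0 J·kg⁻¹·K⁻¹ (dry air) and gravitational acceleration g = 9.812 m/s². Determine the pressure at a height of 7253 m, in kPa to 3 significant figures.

Scale height: H = RT/g = 287.0 × 273 / 9.812 = 7985.2 m.
Barometric formula: P = P₀ exp(−z/H).
z/H = 7253.0/7985.2 = 0.90831; exp(−0.90831) = 0.40321.
P = 95.7 × 0.40321 = 38.587 kPa.

P ≈ 38.6 kPa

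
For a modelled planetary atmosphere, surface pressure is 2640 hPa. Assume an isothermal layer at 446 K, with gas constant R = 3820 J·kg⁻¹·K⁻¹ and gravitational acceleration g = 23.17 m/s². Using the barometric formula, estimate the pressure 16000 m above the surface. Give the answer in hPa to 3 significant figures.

P ≈ 2120 hPa

Scale height: H = RT/g = 3820 × 446 / 23.17 = 73531 m.
Barometric formula: P = P₀ exp(−z/H).
z/H = 16000/73531 = 0.21760; exp(−0.21760) = 0.80445.
P = 2640 × 0.80445 = 2123.7 hPa.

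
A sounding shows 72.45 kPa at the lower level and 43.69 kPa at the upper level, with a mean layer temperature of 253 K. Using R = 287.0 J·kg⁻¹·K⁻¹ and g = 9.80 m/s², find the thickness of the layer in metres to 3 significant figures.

Δz ≈ 3750 m

Hypsometric equation: Δz = (R T̄/g) ln(P₁/P₂).
R T̄/g = 287.0 × 253 / 9.80 = 7409.3 m.
ln(72.45/43.69) = ln(1.6583) = 0.50579.
Δz = 7409.3 × 0.50579 = 3747.5 m.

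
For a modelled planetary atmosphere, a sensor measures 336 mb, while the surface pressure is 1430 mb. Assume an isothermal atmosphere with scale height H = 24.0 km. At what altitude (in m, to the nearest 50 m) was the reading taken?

z ≈ 34750 m

Invert the barometric formula: z = H ln(P₀/P).
P₀/P = 1430/336 = 4.2560; ln(4.2560) = 1.4483.
z = 24000 × 1.4483 = 34759 m.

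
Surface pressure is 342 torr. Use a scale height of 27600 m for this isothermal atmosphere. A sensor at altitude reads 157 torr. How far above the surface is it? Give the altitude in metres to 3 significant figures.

z ≈ 21500 m

Invert the barometric formula: z = H ln(P₀/P).
P₀/P = 342/157 = 2.1783; ln(2.1783) = 0.77854.
z = 27600 × 0.77854 = 21488 m.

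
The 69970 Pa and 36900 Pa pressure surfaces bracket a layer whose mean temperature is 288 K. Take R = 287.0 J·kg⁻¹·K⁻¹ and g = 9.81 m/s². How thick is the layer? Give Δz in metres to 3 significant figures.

Hypsometric equation: Δz = (R T̄/g) ln(P₁/P₂).
R T̄/g = 287.0 × 288 / 9.81 = 8425.7 m.
ln(69970/36900) = ln(1.8962) = 0.63985.
Δz = 8425.7 × 0.63985 = 5391.2 m.

Δz ≈ 5390 m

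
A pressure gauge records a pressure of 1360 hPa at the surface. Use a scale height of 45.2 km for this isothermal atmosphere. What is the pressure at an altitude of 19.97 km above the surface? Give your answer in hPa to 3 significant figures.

P ≈ 874 hPa

Barometric formula: P = P₀ exp(−z/H).
z/H = 19970/45200 = 0.44181; exp(−0.44181) = 0.64287.
P = 1360 × 0.64287 = 874.30 hPa.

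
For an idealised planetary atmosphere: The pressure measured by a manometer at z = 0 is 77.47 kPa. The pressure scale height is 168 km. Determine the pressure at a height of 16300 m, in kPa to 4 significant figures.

Barometric formula: P = P₀ exp(−z/H).
z/H = 16300/168000 = 0.097024; exp(−0.097024) = 0.90753.
P = 77.47 × 0.90753 = 70.306 kPa.

P ≈ 70.31 kPa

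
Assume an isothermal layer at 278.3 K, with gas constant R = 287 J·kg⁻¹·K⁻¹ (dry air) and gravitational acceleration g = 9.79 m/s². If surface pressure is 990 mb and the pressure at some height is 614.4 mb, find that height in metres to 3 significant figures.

Scale height: H = RT/g = 287 × 278.3 / 9.79 = 8158.5 m.
Invert the barometric formula: z = H ln(P₀/P).
P₀/P = 990/614.4 = 1.6113; ln(1.6113) = 0.47704.
z = 8158.5 × 0.47704 = 3891.9 m.

z ≈ 3890 m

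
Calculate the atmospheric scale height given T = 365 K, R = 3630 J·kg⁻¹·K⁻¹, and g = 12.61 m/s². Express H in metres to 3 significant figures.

The scale height of an isothermal atmosphere is H = RT/g.
H = 3630 × 365 / 12.61 = 1325000/12.61 = 105080 m.

H ≈ 105000 m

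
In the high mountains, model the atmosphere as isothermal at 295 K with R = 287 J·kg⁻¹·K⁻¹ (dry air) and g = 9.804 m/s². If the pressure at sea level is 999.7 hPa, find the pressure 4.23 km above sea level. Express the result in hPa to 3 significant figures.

Scale height: H = RT/g = 287 × 295 / 9.804 = 8635.8 m.
Barometric formula: P = P₀ exp(−z/H).
z/H = 4230.0/8635.8 = 0.48982; exp(−0.48982) = 0.61274.
P = 999.7 × 0.61274 = 612.56 hPa.

P ≈ 613 hPa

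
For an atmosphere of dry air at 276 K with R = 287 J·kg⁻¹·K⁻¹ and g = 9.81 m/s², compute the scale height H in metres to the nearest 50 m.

H ≈ 8050 m

The scale height of an isothermal atmosphere is H = RT/g.
H = 287 × 276 / 9.81 = 79212/9.81 = 8074.6 m.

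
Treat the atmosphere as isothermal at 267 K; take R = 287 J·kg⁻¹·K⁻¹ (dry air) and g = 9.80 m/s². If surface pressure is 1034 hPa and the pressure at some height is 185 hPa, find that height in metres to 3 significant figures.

z ≈ 13500 m

Scale height: H = RT/g = 287 × 267 / 9.80 = 7819.3 m.
Invert the barometric formula: z = H ln(P₀/P).
P₀/P = 1034/185 = 5.5892; ln(5.5892) = 1.7208.
z = 7819.3 × 1.7208 = 13455 m.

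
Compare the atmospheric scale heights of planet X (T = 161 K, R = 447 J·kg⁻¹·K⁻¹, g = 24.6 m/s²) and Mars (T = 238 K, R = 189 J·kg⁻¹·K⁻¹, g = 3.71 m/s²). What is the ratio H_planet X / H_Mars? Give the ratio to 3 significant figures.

H = RT/g for each body.
H_planet X = 447 × 161 / 24.6 = 2925.5 m.
H_Mars = 189 × 238 / 3.71 = 12125 m.
H_planet X/H_Mars = 2925.5/12125 = 0.24128.

H_planet X/H_Mars ≈ 0.241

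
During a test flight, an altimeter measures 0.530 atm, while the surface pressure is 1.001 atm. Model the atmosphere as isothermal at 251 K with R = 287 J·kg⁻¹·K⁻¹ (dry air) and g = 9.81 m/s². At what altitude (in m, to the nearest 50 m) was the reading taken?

Scale height: H = RT/g = 287 × 251 / 9.81 = 7343.2 m.
Invert the barometric formula: z = H ln(P₀/P).
P₀/P = 1.001/0.530 = 1.8887; ln(1.8887) = 0.63589.
z = 7343.2 × 0.63589 = 4669.5 m.

z ≈ 4650 m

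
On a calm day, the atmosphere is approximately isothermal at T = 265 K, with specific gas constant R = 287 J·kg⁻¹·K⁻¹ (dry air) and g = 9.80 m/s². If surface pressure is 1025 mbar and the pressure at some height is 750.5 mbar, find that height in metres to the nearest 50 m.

Scale height: H = RT/g = 287 × 265 / 9.80 = 7760.7 m.
Invert the barometric formula: z = H ln(P₀/P).
P₀/P = 1025/750.5 = 1.3658; ln(1.3658) = 0.31174.
z = 7760.7 × 0.31174 = 2419.3 m.

z ≈ 2400 m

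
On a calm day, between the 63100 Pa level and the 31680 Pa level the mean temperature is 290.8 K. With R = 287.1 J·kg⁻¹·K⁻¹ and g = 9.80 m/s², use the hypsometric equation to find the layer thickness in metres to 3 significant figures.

Hypsometric equation: Δz = (R T̄/g) ln(P₁/P₂).
R T̄/g = 287.1 × 290.8 / 9.80 = 8519.3 m.
ln(63100/31680) = ln(1.9918) = 0.68904.
Δz = 8519.3 × 0.68904 = 5870.1 m.

Δz ≈ 5870 m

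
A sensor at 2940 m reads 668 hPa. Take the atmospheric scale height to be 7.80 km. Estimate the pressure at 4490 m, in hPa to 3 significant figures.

Between two levels, P₂ = P₁ exp(−Δz/H) with Δz = z₂ − z₁.
Δz = 4490.0 − 2940.0 = 1550.0 m; Δz/H = 1550.0/7800.0 = 0.19872.
P₂ = 668 × exp(−0.19872) = 668 × 0.81978 = 547.61 hPa.

P ≈ 548 hPa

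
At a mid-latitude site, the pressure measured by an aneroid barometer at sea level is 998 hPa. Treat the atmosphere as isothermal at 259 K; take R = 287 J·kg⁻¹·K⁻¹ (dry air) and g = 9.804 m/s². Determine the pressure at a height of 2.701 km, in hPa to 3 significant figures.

Scale height: H = RT/g = 287 × 259 / 9.804 = 7581.9 m.
Barometric formula: P = P₀ exp(−z/H).
z/H = 2701.0/7581.9 = 0.35624; exp(−0.35624) = 0.70030.
P = 998 × 0.70030 = 698.90 hPa.

P ≈ 699 hPa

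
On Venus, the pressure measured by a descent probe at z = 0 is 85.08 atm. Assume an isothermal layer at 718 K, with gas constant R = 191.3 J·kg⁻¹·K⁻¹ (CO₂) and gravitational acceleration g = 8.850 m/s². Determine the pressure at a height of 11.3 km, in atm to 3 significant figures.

P ≈ 41.1 atm

Scale height: H = RT/g = 191.3 × 718 / 8.850 = 15520 m.
Barometric formula: P = P₀ exp(−z/H).
z/H = 11300/15520 = 0.72809; exp(−0.72809) = 0.48283.
P = 85.08 × 0.48283 = 41.079 atm.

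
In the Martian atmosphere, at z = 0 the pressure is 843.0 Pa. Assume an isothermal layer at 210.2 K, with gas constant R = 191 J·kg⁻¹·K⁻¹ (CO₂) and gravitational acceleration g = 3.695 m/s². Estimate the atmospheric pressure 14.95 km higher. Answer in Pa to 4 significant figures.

Scale height: H = RT/g = 191 × 210.2 / 3.695 = 10866 m.
Barometric formula: P = P₀ exp(−z/H).
z/H = 14950/10866 = 1.3759; exp(−1.3759) = 0.25261.
P = 843.0 × 0.25261 = 212.95 Pa.

P ≈ 213.0 Pa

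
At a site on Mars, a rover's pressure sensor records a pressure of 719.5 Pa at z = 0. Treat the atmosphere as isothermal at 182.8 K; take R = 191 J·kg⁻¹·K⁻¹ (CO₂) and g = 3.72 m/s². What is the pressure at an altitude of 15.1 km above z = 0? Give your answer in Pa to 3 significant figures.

Scale height: H = RT/g = 191 × 182.8 / 3.72 = 9385.7 m.
Barometric formula: P = P₀ exp(−z/H).
z/H = 15100/9385.7 = 1.6088; exp(−1.6088) = 0.20013.
P = 719.5 × 0.20013 = 143.99 Pa.

P ≈ 144 Pa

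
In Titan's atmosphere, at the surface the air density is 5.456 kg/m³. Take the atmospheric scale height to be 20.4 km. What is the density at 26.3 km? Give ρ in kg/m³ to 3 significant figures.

In an isothermal atmosphere, density decays like pressure: ρ = ρ₀ exp(−z/H).
z/H = 26300/20400 = 1.2892; exp(−1.2892) = 0.27549.
ρ = 5.456 × 0.27549 = 1.5031 kg/m³.

ρ ≈ 1.50 kg/m³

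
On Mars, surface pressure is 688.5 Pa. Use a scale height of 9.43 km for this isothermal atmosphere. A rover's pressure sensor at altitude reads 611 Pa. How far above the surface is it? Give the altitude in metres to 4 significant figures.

Invert the barometric formula: z = H ln(P₀/P).
P₀/P = 688.5/611 = 1.1268; ln(1.1268) = 0.11938.
z = 9430.0 × 0.11938 = 1125.8 m.

z ≈ 1126 m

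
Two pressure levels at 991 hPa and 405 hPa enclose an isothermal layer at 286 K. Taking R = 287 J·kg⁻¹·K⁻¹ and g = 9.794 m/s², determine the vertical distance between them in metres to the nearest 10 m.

Δz ≈ 7500 m

Hypsometric equation: Δz = (R T̄/g) ln(P₁/P₂).
R T̄/g = 287 × 286 / 9.794 = 8380.8 m.
ln(991/405) = ln(2.4469) = 0.89482.
Δz = 8380.8 × 0.89482 = 7499.3 m.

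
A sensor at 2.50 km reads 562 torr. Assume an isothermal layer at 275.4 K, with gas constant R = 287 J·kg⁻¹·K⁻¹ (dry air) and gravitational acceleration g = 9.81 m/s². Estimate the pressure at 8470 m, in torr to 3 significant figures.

Scale height: H = RT/g = 287 × 275.4 / 9.81 = 8057.1 m.
Between two levels, P₂ = P₁ exp(−Δz/H) with Δz = z₂ − z₁.
Δz = 8470.0 − 2500.0 = 5970.0 m; Δz/H = 5970.0/8057.1 = 0.74096.
P₂ = 562 × exp(−0.74096) = 562 × 0.47666 = 267.88 torr.

P ≈ 268 torr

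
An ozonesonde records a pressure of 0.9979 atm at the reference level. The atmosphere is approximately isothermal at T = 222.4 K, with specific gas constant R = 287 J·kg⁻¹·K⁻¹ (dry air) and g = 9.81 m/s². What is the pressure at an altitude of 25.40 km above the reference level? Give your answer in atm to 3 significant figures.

P ≈ 0.0201 atm

Scale height: H = RT/g = 287 × 222.4 / 9.81 = 6506.5 m.
Barometric formula: P = P₀ exp(−z/H).
z/H = 25400/6506.5 = 3.9038; exp(−3.9038) = 0.020165.
P = 0.9979 × 0.020165 = 0.020123 atm.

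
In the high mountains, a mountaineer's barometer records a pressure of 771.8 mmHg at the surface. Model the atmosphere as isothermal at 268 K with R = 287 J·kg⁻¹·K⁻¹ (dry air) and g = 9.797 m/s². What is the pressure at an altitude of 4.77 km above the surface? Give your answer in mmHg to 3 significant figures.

P ≈ 420 mmHg

Scale height: H = RT/g = 287 × 268 / 9.797 = 7851.0 m.
Barometric formula: P = P₀ exp(−z/H).
z/H = 4770.0/7851.0 = 0.60757; exp(−0.60757) = 0.54467.
P = 771.8 × 0.54467 = 420.38 mmHg.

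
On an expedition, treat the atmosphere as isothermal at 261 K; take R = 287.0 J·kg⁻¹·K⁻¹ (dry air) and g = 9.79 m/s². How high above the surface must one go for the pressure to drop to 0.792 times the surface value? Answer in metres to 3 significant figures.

Scale height: H = RT/g = 287.0 × 261 / 9.79 = 7651.4 m.
Set P/P₀ = exp(−z/H) = 0.792, so z = −H ln(0.792).
−ln(0.792) = 0.23319; z = 7651.4 × 0.23319 = 1784.2 m.

z ≈ 1780 m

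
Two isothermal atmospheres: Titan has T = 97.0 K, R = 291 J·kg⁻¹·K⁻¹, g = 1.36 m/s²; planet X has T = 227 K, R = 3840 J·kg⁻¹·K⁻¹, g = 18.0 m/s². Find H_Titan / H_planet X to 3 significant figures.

H = RT/g for each body.
H_Titan = 291 × 97.0 / 1.36 = 20755 m.
H_planet X = 3840 × 227 / 18.0 = 48427 m.
H_Titan/H_planet X = 20755/48427 = 0.42858.

H_Titan/H_planet X ≈ 0.429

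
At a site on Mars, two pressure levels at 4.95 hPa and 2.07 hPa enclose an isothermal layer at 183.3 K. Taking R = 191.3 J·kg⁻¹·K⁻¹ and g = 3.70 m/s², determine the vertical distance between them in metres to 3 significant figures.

Δz ≈ 8260 m

Hypsometric equation: Δz = (R T̄/g) ln(P₁/P₂).
R T̄/g = 191.3 × 183.3 / 3.70 = 9477.1 m.
ln(4.95/2.07) = ln(2.3913) = 0.87184.
Δz = 9477.1 × 0.87184 = 8262.5 m.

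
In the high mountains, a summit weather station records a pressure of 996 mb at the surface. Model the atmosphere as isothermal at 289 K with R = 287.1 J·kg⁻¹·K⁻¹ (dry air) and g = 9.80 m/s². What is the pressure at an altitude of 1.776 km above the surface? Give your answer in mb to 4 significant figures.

Scale height: H = RT/g = 287.1 × 289 / 9.80 = 8466.5 m.
Barometric formula: P = P₀ exp(−z/H).
z/H = 1776.0/8466.5 = 0.20977; exp(−0.20977) = 0.81077.
P = 996 × 0.81077 = 807.53 mb.

P ≈ 807.5 mb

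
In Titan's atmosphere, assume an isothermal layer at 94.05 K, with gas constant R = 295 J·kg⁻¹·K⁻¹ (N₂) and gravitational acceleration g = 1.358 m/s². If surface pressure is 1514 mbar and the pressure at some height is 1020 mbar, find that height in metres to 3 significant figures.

Scale height: H = RT/g = 295 × 94.05 / 1.358 = 20431 m.
Invert the barometric formula: z = H ln(P₀/P).
P₀/P = 1514/1020 = 1.4843; ln(1.4843) = 0.39494.
z = 20431 × 0.39494 = 8069.0 m.

z ≈ 8070 m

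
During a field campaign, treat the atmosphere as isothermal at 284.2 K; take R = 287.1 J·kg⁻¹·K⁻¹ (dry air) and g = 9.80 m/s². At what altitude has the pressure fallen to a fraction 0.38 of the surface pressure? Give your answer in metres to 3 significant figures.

z ≈ 8060 m

Scale height: H = RT/g = 287.1 × 284.2 / 9.80 = 8325.9 m.
Set P/P₀ = exp(−z/H) = 0.38, so z = −H ln(0.38).
−ln(0.38) = 0.96758; z = 8325.9 × 0.96758 = 8056.0 m.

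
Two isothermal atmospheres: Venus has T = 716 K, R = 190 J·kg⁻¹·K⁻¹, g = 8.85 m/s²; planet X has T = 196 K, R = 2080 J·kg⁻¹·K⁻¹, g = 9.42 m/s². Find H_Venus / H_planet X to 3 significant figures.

H = RT/g for each body.
H_Venus = 190 × 716 / 8.85 = 15372 m.
H_planet X = 2080 × 196 / 9.42 = 43278 m.
H_Venus/H_planet X = 15372/43278 = 0.35519.

H_Venus/H_planet X ≈ 0.355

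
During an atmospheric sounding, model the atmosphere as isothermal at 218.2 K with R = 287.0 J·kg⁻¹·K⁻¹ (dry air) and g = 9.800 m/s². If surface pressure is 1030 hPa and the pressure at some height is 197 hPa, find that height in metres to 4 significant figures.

Scale height: H = RT/g = 287.0 × 218.2 / 9.800 = 6390.1 m.
Invert the barometric formula: z = H ln(P₀/P).
P₀/P = 1030/197 = 5.2284; ln(5.2284) = 1.6541.
z = 6390.1 × 1.6541 = 10570 m.

z ≈ 10570 m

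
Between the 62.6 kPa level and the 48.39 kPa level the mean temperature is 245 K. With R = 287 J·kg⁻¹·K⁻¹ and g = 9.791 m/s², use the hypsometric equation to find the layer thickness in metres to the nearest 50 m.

Hypsometric equation: Δz = (R T̄/g) ln(P₁/P₂).
R T̄/g = 287 × 245 / 9.791 = 7181.6 m.
ln(62.6/48.39) = ln(1.2937) = 0.25751.
Δz = 7181.6 × 0.25751 = 1849.3 m.

Δz ≈ 1850 m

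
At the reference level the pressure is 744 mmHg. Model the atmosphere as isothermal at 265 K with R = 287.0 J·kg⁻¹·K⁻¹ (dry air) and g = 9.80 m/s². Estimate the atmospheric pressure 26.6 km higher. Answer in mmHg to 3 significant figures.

Scale height: H = RT/g = 287.0 × 265 / 9.80 = 7760.7 m.
Barometric formula: P = P₀ exp(−z/H).
z/H = 26600/7760.7 = 3.4275; exp(−3.4275) = 0.032468.
P = 744 × 0.032468 = 24.156 mmHg.

P ≈ 24.2 mmHg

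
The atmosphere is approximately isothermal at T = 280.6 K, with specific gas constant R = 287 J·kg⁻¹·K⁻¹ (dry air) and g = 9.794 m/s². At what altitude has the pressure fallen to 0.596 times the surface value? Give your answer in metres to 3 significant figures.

Scale height: H = RT/g = 287 × 280.6 / 9.794 = 8222.6 m.
Set P/P₀ = exp(−z/H) = 0.596, so z = −H ln(0.596).
−ln(0.596) = 0.51751; z = 8222.6 × 0.51751 = 4255.3 m.

z ≈ 4260 m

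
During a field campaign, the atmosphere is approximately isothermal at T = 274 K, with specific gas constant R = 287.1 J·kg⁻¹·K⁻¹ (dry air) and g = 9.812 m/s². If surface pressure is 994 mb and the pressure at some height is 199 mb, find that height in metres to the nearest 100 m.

Scale height: H = RT/g = 287.1 × 274 / 9.812 = 8017.3 m.
Invert the barometric formula: z = H ln(P₀/P).
P₀/P = 994/199 = 4.9950; ln(4.9950) = 1.6084.
z = 8017.3 × 1.6084 = 12895 m.

z ≈ 12900 m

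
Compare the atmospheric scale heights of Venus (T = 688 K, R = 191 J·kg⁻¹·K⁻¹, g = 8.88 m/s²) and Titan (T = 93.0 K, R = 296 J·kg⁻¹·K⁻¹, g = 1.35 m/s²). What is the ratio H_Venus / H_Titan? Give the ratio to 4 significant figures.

H_Venus/H_Titan ≈ 0.7257

H = RT/g for each body.
H_Venus = 191 × 688 / 8.88 = 14798 m.
H_Titan = 296 × 93.0 / 1.35 = 20391 m.
H_Venus/H_Titan = 14798/20391 = 0.72571.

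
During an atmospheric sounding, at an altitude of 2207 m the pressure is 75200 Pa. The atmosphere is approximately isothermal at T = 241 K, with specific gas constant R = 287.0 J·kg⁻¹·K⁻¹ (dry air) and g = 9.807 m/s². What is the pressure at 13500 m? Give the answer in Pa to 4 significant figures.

P ≈ 15160 Pa

Scale height: H = RT/g = 287.0 × 241 / 9.807 = 7052.8 m.
Between two levels, P₂ = P₁ exp(−Δz/H) with Δz = z₂ − z₁.
Δz = 13500 − 2207.0 = 11293 m; Δz/H = 11293/7052.8 = 1.6012.
P₂ = 75200 × exp(−1.6012) = 75200 × 0.20165 = 15164 Pa.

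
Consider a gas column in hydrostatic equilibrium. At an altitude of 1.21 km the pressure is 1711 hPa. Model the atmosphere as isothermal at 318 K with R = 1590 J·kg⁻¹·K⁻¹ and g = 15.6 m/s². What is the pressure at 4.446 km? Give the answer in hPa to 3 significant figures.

P ≈ 1550 hPa

Scale height: H = RT/g = 1590 × 318 / 15.6 = 32412 m.
Between two levels, P₂ = P₁ exp(−Δz/H) with Δz = z₂ − z₁.
Δz = 4446.0 − 1210.0 = 3236.0 m; Δz/H = 3236.0/32412 = 0.099840.
P₂ = 1711 × exp(−0.099840) = 1711 × 0.90498 = 1548.4 hPa.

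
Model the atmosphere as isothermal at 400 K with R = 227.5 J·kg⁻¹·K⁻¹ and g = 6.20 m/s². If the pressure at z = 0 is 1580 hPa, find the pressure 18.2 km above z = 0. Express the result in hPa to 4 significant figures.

Scale height: H = RT/g = 227.5 × 400 / 6.20 = 14677 m.
Barometric formula: P = P₀ exp(−z/H).
z/H = 18200/14677 = 1.2400; exp(−1.2400) = 0.28938.
P = 1580 × 0.28938 = 457.22 hPa.

P ≈ 457.2 hPa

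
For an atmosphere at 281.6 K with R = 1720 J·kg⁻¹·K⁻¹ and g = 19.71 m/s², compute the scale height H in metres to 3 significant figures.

H ≈ 24600 m

The scale height of an isothermal atmosphere is H = RT/g.
H = 1720 × 281.6 / 19.71 = 484350/19.71 = 24574 m.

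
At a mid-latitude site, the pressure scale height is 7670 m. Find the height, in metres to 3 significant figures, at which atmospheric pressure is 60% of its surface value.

z ≈ 3920 m

Set P/P₀ = exp(−z/H) = 0.6, so z = −H ln(0.6).
−ln(0.6) = 0.51083; z = 7670.0 × 0.51083 = 3918.1 m.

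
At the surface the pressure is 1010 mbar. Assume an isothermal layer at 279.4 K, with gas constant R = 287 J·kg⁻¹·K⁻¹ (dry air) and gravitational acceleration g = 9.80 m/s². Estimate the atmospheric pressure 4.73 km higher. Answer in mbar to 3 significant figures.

P ≈ 567 mbar

Scale height: H = RT/g = 287 × 279.4 / 9.80 = 8182.4 m.
Barometric formula: P = P₀ exp(−z/H).
z/H = 4730.0/8182.4 = 0.57807; exp(−0.57807) = 0.56098.
P = 1010 × 0.56098 = 566.59 mbar.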